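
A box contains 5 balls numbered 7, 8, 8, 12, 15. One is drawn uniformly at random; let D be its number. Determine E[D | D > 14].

15

P(D > 14) = 1/5.
Σ over the event: 15·1/5 = 3.
E[D | D > 14] = (3) / (1/5) = 15.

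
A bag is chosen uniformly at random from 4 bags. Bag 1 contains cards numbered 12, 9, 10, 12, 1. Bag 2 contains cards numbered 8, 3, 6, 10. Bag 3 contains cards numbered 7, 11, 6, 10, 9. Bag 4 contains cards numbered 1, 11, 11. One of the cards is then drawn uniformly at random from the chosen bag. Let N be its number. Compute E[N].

1909/240

E[N | bag 1] = (12+9+10+12+1)/5 = 44/5.
E[N | bag 2] = (8+3+6+10)/4 = 27/4.
E[N | bag 3] = (7+11+6+10+9)/5 = 43/5.
E[N | bag 4] = (1+11+11)/3 = 23/3.
By the law of total expectation,
E[N] = (1/4)·(44/5) + (1/4)·(27/4) + (1/4)·(43/5) + (1/4)·(23/3) = 1909/240.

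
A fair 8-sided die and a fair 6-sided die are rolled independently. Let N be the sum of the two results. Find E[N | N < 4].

8/3

P(N < 4) = 1/16.
Σ over the event: 2·1/48 + 3·1/24 = 1/6.
E[N | N < 4] = (1/6) / (1/16) = 8/3.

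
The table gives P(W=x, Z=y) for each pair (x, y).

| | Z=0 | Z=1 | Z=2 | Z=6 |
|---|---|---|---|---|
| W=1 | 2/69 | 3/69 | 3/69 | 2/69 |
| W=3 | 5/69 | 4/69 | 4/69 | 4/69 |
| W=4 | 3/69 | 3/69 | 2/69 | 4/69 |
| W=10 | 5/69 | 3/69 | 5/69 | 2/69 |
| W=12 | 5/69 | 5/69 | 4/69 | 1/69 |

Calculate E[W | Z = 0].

139/20

P(Z = 0) = 20/69.
Σ W·P over the event = 1·(2/69) + 3·(5/69) + 4·(3/69) + 10·(5/69) + 12·(5/69) = 139/69.
E[W | Z = 0] = (139/69) / (20/69) = 139/20.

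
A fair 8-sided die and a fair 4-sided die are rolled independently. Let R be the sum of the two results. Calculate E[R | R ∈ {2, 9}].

P(R ∈ {2, 9}) = 5/32.
Σ over the event: 2·1/32 + 9·1/8 = 19/16.
E[R | R ∈ {2, 9}] = (19/16) / (5/32) = 38/5.

38/5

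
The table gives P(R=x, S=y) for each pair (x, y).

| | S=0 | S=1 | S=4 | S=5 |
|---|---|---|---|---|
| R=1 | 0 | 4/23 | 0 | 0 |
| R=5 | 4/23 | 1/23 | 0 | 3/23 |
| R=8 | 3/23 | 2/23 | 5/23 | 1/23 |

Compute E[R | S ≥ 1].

P(S ≥ 1) = 16/23.
Σ R·P over the event = 1·(4/23) + 5·(1/23) + 5·(3/23) + 8·(2/23) + 8·(5/23) + 8·(1/23) = 88/23.
E[R | S ≥ 1] = (88/23) / (16/23) = 11/2.

11/2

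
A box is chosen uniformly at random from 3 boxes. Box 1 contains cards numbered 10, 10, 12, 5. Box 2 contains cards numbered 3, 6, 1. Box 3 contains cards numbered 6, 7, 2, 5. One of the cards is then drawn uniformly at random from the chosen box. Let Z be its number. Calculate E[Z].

E[Z | box 1] = (10+10+12+5)/4 = 37/4.
E[Z | box 2] = (3+6+1)/3 = 10/3.
E[Z | box 3] = (6+7+2+5)/4 = 5.
E[Z] = (1/3)·(37/4) + (1/3)·(10/3) + (1/3)·(5) = 211/36.

211/36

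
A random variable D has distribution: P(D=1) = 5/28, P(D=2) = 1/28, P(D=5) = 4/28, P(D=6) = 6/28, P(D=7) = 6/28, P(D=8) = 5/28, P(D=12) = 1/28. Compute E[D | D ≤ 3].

P(D ≤ 3) = 3/14.
Σ over the event: 1·5/28 + 2·1/28 = 1/4.
E[D | D ≤ 3] = (1/4) / (3/14) = 7/6.

7/6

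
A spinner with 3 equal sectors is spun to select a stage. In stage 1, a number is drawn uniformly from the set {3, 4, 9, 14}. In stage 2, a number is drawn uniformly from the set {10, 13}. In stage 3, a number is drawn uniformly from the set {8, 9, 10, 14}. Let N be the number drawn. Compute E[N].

39/4

E[N | stage 1] = (3+4+9+14)/4 = 15/2.
E[N | stage 2] = (10+13)/2 = 23/2.
E[N | stage 3] = (8+9+10+14)/4 = 41/4.
E[N] = (1/3)·(15/2) + (1/3)·(23/2) + (1/3)·(41/4) = 39/4.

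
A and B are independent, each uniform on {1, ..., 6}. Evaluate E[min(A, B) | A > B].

P(A > B) = 5/12.
Summing min(A,B)·P(x,y) over outcomes with A > B gives 35/36.
E[min(A, B) | A > B] = (35/36) / (5/12) = 7/3.

7/3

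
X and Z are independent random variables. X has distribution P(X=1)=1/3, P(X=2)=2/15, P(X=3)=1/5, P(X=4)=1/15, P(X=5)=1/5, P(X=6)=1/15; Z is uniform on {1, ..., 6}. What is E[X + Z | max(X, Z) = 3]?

P(max(X, Z) = 3) = 8/45.
Summing (X+Z)·P(x,y) over outcomes with max(X, Z) = 3 gives 5/6.
E[X + Z | max(X, Z) = 3] = (5/6) / (8/45) = 75/16.

75/16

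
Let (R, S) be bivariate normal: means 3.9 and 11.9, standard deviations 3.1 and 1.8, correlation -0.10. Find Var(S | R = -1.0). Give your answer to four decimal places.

3.2076

For a bivariate normal, Var(S | R=x) = σ_S²(1 − ρ²).
Var(S | R=-1.0) = (1.8)²·(1 − (-0.10)²) = 3.24·0.99 = 3.2076.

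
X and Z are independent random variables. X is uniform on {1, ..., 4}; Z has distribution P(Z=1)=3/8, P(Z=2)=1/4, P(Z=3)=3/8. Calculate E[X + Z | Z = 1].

P(Z = 1) = 3/8.
Summing (X+Z)·P(x,y) over outcomes with Z = 1 gives 21/16.
E[X + Z | Z = 1] = (21/16) / (3/8) = 7/2.

7/2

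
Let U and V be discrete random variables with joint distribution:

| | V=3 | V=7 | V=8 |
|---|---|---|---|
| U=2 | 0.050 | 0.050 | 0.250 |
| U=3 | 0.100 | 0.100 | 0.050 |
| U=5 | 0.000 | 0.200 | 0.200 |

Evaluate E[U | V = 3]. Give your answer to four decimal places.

P(V = 3) = 0.150.
Σ U·P over the event = 2·(0.050) + 3·(0.100) = 0.400.
E[U | V = 3] = (0.400) / (0.150) = 2.6667.

2.6667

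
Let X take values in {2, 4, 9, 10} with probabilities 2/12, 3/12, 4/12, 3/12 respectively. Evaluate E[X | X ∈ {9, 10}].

66/7

P(X ∈ {9, 10}) = 7/12.
Σ over the event: 9·1/3 + 10·1/4 = 11/2.
E[X | X ∈ {9, 10}] = (11/2) / (7/12) = 66/7.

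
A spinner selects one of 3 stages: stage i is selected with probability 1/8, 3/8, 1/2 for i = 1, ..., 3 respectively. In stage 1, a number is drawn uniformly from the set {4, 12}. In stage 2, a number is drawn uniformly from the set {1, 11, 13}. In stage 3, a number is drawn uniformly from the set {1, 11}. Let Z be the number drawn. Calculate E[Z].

E[Z | stage 1] = (4+12)/2 = 8.
E[Z | stage 2] = (1+11+13)/3 = 25/3.
E[Z | stage 3] = (1+11)/2 = 6.
By the law of total expectation,
E[Z] = (1/8)·(8) + (3/8)·(25/3) + (1/2)·(6) = 57/8.

57/8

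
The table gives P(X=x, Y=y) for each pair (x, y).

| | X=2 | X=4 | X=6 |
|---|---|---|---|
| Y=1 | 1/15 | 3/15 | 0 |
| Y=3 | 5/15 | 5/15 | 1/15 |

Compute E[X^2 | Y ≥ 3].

136/11

P(Y ≥ 3) = 11/15.
Summing X^2·P(X=x,Y=y) over the conditioning event gives 136/15.
E[X^2 | Y ≥ 3] = (136/15) / (11/15) = 136/11.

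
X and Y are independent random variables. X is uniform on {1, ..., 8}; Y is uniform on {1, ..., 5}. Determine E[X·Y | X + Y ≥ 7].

P(X + Y ≥ 7) = 5/8.
Summing XY·P(x,y) over outcomes with X + Y ≥ 7 gives 47/4.
E[X·Y | X + Y ≥ 7] = (47/4) / (5/8) = 94/5.

94/5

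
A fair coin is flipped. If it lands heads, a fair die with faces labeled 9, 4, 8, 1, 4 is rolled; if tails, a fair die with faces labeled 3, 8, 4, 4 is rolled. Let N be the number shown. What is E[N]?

E[N | heads] = (9+4+8+1+4)/5 = 26/5.
E[N | tails] = (3+8+4+4)/4 = 19/4.
E[N] = (1/2)·(26/5) + (1/2)·(19/4) = 199/40.

199/40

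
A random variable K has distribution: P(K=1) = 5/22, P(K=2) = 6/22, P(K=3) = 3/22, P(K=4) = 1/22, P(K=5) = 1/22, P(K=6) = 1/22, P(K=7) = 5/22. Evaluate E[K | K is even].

P(K is even) = 4/11.
Σ over the event: 2·3/11 + 4·1/22 + 6·1/22 = 1.
E[K | K is even] = (1) / (4/11) = 11/4.

11/4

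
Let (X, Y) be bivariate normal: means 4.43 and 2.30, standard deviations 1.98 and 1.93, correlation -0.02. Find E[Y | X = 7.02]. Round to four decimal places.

2.2495

For a bivariate normal, E[Y | X=x] = μ_Y + ρ·(σ_Y/σ_X)·(x − μ_X).
E[Y | X=7.02] = 2.30 + (-0.02)·(1.93/1.98)·(7.02 − (4.43)) = 2.30 + (-0.019495)·(2.59) = 2.2495.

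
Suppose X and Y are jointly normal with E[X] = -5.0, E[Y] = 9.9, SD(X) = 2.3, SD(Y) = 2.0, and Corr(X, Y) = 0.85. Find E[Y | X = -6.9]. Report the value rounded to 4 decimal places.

8.4957

The regression of Y on X has slope ρ·σ_Y/σ_X and passes through (μ_X, μ_Y).
E[Y | X=-6.9] = 9.9 + (0.85)·(2.0/2.3)·(-6.9 − (-5.0)) = 9.9 + (0.73913)·(-1.9) = 8.4957.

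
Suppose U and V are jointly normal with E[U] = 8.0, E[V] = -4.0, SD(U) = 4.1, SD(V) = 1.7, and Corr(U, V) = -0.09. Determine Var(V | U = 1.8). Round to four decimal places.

2.8666

Var(V | U=x) = (1 − ρ²)·σ_V².
Var(V | U=1.8) = (1.7)²·(1 − (-0.09)²) = 2.89·0.9919 = 2.8666.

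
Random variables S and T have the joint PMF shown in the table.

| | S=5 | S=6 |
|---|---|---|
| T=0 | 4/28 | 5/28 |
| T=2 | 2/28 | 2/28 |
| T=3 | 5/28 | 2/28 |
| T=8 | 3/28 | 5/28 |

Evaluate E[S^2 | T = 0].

P(T = 0) = 9/28.
Σ S^2·P over the event = 25·(4/28) + 36·(5/28) = 10.
E[S^2 | T = 0] = (10) / (9/28) = 280/9.

280/9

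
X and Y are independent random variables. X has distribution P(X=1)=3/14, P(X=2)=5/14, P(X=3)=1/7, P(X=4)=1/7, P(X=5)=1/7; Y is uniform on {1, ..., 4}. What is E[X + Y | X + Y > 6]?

P(X + Y > 6) = 3/14.
Summing (X+Y)·P(x,y) over outcomes with X + Y > 6 gives 23/14.
E[X + Y | X + Y > 6] = (23/14) / (3/14) = 23/3.

23/3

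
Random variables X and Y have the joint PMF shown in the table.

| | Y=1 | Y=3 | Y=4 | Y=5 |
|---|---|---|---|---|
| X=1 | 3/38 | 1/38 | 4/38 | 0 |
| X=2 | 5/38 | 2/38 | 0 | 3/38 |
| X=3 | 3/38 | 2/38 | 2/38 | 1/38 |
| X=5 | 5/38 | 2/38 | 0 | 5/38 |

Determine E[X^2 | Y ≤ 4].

P(Y ≤ 4) = 29/38.
Summing X^2·P(X=x,Y=y) over the conditioning event gives 137/19.
E[X^2 | Y ≤ 4] = (137/19) / (29/38) = 274/29.

274/29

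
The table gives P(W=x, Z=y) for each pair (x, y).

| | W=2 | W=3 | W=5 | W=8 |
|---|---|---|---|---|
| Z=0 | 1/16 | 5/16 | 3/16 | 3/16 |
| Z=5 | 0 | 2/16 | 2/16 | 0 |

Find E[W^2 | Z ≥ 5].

P(Z ≥ 5) = 1/4.
Σ W^2·P over the event = 9·(2/16) + 25·(2/16) = 17/4.
E[W^2 | Z ≥ 5] = (17/4) / (1/4) = 17.

17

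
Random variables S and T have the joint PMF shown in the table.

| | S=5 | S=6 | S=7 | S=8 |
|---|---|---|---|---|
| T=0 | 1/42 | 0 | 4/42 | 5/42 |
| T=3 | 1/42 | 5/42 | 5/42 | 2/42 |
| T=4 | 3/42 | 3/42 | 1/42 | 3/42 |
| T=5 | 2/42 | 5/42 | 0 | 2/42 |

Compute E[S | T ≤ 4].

P(T ≤ 4) = 11/14.
Summing S·P(S=x,T=y) over the conditioning event gives 223/42.
E[S | T ≤ 4] = (223/42) / (11/14) = 223/33.

223/33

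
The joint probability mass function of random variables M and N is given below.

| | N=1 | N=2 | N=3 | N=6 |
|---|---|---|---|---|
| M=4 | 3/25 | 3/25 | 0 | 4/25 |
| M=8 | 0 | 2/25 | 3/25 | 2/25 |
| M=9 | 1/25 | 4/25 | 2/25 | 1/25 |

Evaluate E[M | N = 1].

P(N = 1) = 4/25.
Σ M·P over the event = 4·(3/25) + 9·(1/25) = 21/25.
E[M | N = 1] = (21/25) / (4/25) = 21/4.

21/4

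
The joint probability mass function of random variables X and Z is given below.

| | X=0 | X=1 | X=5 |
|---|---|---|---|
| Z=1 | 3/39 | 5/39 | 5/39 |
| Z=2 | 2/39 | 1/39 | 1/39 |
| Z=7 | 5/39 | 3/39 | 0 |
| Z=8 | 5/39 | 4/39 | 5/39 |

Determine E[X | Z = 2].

3/2

P(Z = 2) = 4/39.
Σ X·P over the event = 0·(2/39) + 1·(1/39) + 5·(1/39) = 2/13.
E[X | Z = 2] = (2/13) / (4/39) = 3/2.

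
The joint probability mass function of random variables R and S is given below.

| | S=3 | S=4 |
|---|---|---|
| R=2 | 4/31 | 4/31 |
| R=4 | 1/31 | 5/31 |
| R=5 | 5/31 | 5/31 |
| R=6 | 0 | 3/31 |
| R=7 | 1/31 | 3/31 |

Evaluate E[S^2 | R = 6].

P(R = 6) = 3/31.
Σ S^2·P over the event = 16·(3/31) = 48/31.
E[S^2 | R = 6] = (48/31) / (3/31) = 16.

16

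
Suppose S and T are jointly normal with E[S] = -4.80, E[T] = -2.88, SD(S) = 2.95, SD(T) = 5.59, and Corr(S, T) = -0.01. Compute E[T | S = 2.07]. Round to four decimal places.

The regression of T on S has slope ρ·σ_T/σ_S and passes through (μ_S, μ_T).
E[T | S=2.07] = -2.88 + (-0.01)·(5.59/2.95)·(2.07 − (-4.80)) = -2.88 + (-0.018949)·(6.87) = -3.0102.

-3.0102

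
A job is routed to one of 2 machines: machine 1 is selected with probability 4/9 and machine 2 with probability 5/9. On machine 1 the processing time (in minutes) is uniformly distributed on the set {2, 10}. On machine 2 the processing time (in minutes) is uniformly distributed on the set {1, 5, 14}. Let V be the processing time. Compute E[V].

172/27

E[V | machine 1] = (2+10)/2 = 6.
E[V | machine 2] = (1+5+14)/3 = 20/3.
By the law of total expectation,
E[V] = (4/9)·(6) + (5/9)·(20/3) = 172/27.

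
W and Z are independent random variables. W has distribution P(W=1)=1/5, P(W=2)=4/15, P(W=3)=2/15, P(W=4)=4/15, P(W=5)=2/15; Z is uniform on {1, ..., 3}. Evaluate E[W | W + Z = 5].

P(W + Z = 5) = 2/9.
Summing W·P(x,y) over outcomes with W + Z = 5 gives 2/3.
E[W | W + Z = 5] = (2/3) / (2/9) = 3.

3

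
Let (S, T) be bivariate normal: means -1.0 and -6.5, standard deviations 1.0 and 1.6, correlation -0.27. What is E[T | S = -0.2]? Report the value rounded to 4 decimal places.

For a bivariate normal, E[T | S=x] = μ_T + ρ·(σ_T/σ_S)·(x − μ_S).
E[T | S=-0.2] = -6.5 + (-0.27)·(1.6/1.0)·(-0.2 − (-1.0)) = -6.5 + (-0.432)·(0.8) = -6.8456.

-6.8456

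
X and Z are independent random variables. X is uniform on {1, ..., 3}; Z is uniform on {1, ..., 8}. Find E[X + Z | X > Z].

4

Outcomes with X > Z: (2,1), (3,1), (3,2), each with probability 1/24.
E[X + Z | X > Z] = (3 + 4 + 5) / 3 = 4.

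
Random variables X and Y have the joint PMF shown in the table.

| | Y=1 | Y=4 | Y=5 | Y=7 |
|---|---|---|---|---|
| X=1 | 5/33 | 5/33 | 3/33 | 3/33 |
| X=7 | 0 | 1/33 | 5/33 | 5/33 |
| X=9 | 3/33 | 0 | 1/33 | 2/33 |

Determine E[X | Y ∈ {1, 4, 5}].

P(Y ∈ {1, 4, 5}) = 23/33.
Σ X·P over the event = 1·(5/33) + 1·(5/33) + 1·(3/33) + 7·(1/33) + 7·(5/33) + 9·(3/33) + 9·(1/33) = 91/33.
E[X | Y ∈ {1, 4, 5}] = (91/33) / (23/33) = 91/23.

91/23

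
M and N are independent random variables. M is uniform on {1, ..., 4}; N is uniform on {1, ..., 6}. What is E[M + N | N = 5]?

Outcomes with N = 5: (1,5), (2,5), (3,5), (4,5), each with probability 1/24.
E[M + N | N = 5] = (6 + 7 + 8 + 9) / 4 = 15/2.

15/2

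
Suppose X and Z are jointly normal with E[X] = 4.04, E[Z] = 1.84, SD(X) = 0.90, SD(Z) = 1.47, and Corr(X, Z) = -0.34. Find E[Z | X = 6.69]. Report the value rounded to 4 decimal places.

0.3684

For a bivariate normal, E[Z | X=x] = μ_Z + ρ·(σ_Z/σ_X)·(x − μ_X).
E[Z | X=6.69] = 1.84 + (-0.34)·(1.47/0.90)·(6.69 − (4.04)) = 1.84 + (-0.55533)·(2.65) = 0.3684.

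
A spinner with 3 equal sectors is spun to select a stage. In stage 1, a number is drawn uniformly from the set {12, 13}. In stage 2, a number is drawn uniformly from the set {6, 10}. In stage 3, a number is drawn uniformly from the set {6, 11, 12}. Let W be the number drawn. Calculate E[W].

E[W | stage 1] = (12+13)/2 = 25/2.
E[W | stage 2] = (6+10)/2 = 8.
E[W | stage 3] = (6+11+12)/3 = 29/3.
By the law of total expectation,
E[W] = (1/3)·(25/2) + (1/3)·(8) + (1/3)·(29/3) = 181/18.

181/18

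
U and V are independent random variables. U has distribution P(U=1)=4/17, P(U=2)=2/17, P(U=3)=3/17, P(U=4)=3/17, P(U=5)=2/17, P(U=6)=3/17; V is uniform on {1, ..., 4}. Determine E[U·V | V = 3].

P(V = 3) = 1/4.
Summing UV·P(x,y) over outcomes with V = 3 gives 171/68.
E[U·V | V = 3] = (171/68) / (1/4) = 171/17.

171/17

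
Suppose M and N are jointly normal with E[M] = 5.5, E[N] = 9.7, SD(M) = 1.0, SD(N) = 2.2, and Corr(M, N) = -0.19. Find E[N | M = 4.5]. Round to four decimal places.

E[N | M=x] = μ_N + ρ(σ_N/σ_M)(x − μ_M) for jointly normal variables.
E[N | M=4.5] = 9.7 + (-0.19)·(2.2/1.0)·(4.5 − (5.5)) = 9.7 + (-0.418)·(-1) = 10.1180.

10.1180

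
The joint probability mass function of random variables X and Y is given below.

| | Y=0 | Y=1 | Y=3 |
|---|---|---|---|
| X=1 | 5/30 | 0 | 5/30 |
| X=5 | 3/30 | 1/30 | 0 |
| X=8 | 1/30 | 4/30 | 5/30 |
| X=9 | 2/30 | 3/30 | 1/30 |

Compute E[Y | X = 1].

P(X = 1) = 1/3.
Σ Y·P over the event = 0·(5/30) + 3·(5/30) = 1/2.
E[Y | X = 1] = (1/2) / (1/3) = 3/2.

3/2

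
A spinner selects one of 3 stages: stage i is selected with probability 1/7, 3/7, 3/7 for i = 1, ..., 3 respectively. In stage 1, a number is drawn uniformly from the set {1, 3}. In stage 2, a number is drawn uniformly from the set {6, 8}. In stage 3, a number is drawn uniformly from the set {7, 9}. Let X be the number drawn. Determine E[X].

E[X | stage 1] = (1+3)/2 = 2.
E[X | stage 2] = (6+8)/2 = 7.
E[X | stage 3] = (7+9)/2 = 8.
E[X] = (1/7)·(2) + (3/7)·(7) + (3/7)·(8) = 47/7.

47/7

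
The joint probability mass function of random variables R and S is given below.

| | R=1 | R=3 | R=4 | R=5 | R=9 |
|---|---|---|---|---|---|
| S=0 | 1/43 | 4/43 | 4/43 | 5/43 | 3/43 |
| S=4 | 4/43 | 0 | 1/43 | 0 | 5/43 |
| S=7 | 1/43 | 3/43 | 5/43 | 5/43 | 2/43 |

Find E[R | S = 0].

81/17

P(S = 0) = 17/43.
Σ R·P over the event = 1·(1/43) + 3·(4/43) + 4·(4/43) + 5·(5/43) + 9·(3/43) = 81/43.
E[R | S = 0] = (81/43) / (17/43) = 81/17.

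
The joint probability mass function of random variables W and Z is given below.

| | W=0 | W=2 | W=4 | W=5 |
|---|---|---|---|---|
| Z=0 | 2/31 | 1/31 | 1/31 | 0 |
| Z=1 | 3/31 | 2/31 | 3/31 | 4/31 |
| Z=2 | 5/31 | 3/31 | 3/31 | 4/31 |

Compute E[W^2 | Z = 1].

13

P(Z = 1) = 12/31.
Summing W^2·P(W=x,Z=y) over the conditioning event gives 156/31.
E[W^2 | Z = 1] = (156/31) / (12/31) = 13.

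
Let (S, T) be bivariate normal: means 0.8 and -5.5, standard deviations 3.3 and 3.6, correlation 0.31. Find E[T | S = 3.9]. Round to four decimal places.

-4.4516

E[T | S=x] = μ_T + ρ(σ_T/σ_S)(x − μ_S) for jointly normal variables.
E[T | S=3.9] = -5.5 + (0.31)·(3.6/3.3)·(3.9 − (0.8)) = -5.5 + (0.33818)·(3.1) = -4.4516.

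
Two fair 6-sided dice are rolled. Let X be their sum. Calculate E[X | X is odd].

7

P(X is odd) = 1/2.
Σ over the event: 3·1/18 + 5·1/9 + 7·1/6 + 9·1/9 + 11·1/18 = 7/2.
E[X | X is odd] = (7/2) / (1/2) = 7.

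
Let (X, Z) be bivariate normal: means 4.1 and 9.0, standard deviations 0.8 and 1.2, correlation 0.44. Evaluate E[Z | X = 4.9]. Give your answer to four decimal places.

For a bivariate normal, E[Z | X=x] = μ_Z + ρ·(σ_Z/σ_X)·(x − μ_X).
E[Z | X=4.9] = 9.0 + (0.44)·(1.2/0.8)·(4.9 − (4.1)) = 9.0 + (0.66)·(0.8) = 9.5280.

9.5280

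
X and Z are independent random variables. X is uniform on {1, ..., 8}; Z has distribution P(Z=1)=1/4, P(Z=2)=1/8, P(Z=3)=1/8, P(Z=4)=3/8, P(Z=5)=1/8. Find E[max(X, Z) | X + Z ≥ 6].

275/48

P(X + Z ≥ 6) = 3/4.
Summing max(X,Z)·P(x,y) over outcomes with X + Z ≥ 6 gives 275/64.
E[max(X, Z) | X + Z ≥ 6] = (275/64) / (3/4) = 275/48.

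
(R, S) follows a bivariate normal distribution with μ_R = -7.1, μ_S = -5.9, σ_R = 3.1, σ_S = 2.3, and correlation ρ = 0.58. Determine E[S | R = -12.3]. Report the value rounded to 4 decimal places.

E[S | R=x] = μ_S + ρ(σ_S/σ_R)(x − μ_R) for jointly normal variables.
E[S | R=-12.3] = -5.9 + (0.58)·(2.3/3.1)·(-12.3 − (-7.1)) = -5.9 + (0.43032)·(-5.2) = -8.1377.

-8.1377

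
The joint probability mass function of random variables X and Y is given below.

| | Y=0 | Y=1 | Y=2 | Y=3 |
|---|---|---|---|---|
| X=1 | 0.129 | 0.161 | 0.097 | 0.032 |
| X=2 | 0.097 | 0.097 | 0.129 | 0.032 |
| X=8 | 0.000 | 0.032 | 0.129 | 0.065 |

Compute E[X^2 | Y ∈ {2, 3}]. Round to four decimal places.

P(Y ∈ {2, 3}) = 0.484.
Summing X^2·P(X=x,Y=y) over the conditioning event gives 13.189.
E[X^2 | Y ∈ {2, 3}] = (13.189) / (0.484) = 27.2500.

27.2500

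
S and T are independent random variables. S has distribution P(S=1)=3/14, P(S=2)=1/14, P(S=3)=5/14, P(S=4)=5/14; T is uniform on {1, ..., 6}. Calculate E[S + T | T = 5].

P(T = 5) = 1/6.
Summing (S+T)·P(x,y) over outcomes with T = 5 gives 55/42.
E[S + T | T = 5] = (55/42) / (1/6) = 55/7.

55/7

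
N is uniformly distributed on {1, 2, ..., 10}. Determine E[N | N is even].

6

Given N is even, N is equally likely to be any of {2, 4, 6, 8, 10}.
E[N | N is even] = (2 + 4 + 6 + 8 + 10) / 5 = 6.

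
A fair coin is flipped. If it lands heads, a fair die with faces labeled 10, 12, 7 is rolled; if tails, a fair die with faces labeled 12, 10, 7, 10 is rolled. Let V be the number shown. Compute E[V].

233/24

E[V | heads] = (10+12+7)/3 = 29/3.
E[V | tails] = (12+10+7+10)/4 = 39/4.
E[V] = (1/2)·(29/3) + (1/2)·(39/4) = 233/24.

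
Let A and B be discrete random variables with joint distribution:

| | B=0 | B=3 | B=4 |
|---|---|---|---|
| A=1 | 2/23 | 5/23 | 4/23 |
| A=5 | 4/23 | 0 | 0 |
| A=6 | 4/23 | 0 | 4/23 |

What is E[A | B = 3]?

1

P(B = 3) = 5/23.
Σ A·P over the event = 1·(5/23) = 5/23.
E[A | B = 3] = (5/23) / (5/23) = 1.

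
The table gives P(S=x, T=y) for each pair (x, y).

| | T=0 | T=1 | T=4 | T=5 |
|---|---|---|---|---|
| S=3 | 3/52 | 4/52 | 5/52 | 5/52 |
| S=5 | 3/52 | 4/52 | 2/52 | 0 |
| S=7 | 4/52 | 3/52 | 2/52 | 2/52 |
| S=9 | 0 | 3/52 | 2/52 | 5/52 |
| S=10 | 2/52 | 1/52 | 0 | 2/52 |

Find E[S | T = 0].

P(T = 0) = 3/13.
Σ S·P over the event = 3·(3/52) + 5·(3/52) + 7·(4/52) + 10·(2/52) = 18/13.
E[S | T = 0] = (18/13) / (3/13) = 6.

6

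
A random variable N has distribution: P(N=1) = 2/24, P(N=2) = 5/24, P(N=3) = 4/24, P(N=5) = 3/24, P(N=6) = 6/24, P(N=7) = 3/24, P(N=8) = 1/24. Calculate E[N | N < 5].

24/11

P(N < 5) = 11/24.
Σ over the event: 1·1/12 + 2·5/24 + 3·1/6 = 1.
E[N | N < 5] = (1) / (11/24) = 24/11.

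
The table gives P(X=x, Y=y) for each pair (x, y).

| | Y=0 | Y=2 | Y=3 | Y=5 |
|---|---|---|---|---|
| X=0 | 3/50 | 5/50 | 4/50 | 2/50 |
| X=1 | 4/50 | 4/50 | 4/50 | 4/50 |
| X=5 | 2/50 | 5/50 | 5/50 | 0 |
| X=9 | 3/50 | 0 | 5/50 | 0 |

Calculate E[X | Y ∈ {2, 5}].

33/20

P(Y ∈ {2, 5}) = 2/5.
Summing X·P(X=x,Y=y) over the conditioning event gives 33/50.
E[X | Y ∈ {2, 5}] = (33/50) / (2/5) = 33/20.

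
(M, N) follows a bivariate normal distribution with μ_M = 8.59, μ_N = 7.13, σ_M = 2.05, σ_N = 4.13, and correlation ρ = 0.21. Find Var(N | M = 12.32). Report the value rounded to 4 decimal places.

16.3047

For a bivariate normal, Var(N | M=x) = σ_N²(1 − ρ²).
Var(N | M=12.32) = (4.13)²·(1 − (0.21)²) = 17.0569·0.9559 = 16.3047.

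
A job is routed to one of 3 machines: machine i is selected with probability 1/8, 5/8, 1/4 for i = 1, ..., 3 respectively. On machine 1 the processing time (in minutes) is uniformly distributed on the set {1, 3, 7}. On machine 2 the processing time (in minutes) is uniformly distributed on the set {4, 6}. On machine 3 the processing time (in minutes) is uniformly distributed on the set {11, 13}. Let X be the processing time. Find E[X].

79/12

E[X | machine 1] = (1+3+7)/3 = 11/3.
E[X | machine 2] = (4+6)/2 = 5.
E[X | machine 3] = (11+13)/2 = 12.
By the law of total expectation,
E[X] = (1/8)·(11/3) + (5/8)·(5) + (1/4)·(12) = 79/12.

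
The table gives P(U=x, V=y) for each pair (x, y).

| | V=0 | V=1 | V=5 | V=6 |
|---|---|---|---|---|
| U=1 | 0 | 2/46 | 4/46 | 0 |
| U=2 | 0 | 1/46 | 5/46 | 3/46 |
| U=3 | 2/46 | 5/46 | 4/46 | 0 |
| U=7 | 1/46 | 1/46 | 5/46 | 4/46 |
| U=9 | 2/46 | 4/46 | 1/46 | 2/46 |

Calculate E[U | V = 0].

31/5

P(V = 0) = 5/46.
Σ U·P over the event = 3·(2/46) + 7·(1/46) + 9·(2/46) = 31/46.
E[U | V = 0] = (31/46) / (5/46) = 31/5.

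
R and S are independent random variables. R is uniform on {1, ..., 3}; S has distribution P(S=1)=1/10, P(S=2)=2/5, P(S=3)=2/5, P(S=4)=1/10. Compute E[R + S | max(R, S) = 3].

P(max(R, S) = 3) = 17/30.
Summing (R+S)·P(x,y) over outcomes with max(R, S) = 3 gives 14/5.
E[R + S | max(R, S) = 3] = (14/5) / (17/30) = 84/17.

84/17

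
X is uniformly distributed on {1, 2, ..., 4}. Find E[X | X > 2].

Given X > 2, X is equally likely to be any of {3, 4}.
E[X | X > 2] = (3 + 4) / 2 = 7/2.

7/2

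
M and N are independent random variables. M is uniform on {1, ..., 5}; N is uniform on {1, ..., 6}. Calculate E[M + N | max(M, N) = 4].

44/7

Outcomes with max(M, N) = 4: (1,4), (2,4), (3,4), (4,1), (4,2), (4,3), (4,4), each with probability 1/30.
E[M + N | max(M, N) = 4] = (5 + 6 + 7 + 5 + 6 + 7 + 8) / 7 = 44/7.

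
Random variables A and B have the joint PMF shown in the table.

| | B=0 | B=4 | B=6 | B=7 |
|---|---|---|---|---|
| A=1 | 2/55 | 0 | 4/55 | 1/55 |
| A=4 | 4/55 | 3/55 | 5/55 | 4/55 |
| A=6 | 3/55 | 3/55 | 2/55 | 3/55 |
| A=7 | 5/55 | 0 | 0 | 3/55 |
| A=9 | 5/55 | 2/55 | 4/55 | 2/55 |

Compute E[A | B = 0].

P(B = 0) = 19/55.
Summing A·P(A=x,B=y) over the conditioning event gives 116/55.
E[A | B = 0] = (116/55) / (19/55) = 116/19.

116/19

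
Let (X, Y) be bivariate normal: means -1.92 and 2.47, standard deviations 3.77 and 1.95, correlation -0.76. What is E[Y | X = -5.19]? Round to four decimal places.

For a bivariate normal, E[Y | X=x] = μ_Y + ρ·(σ_Y/σ_X)·(x − μ_X).
E[Y | X=-5.19] = 2.47 + (-0.76)·(1.95/3.77)·(-5.19 − (-1.92)) = 2.47 + (-0.3931)·(-3.27) = 3.7554.

3.7554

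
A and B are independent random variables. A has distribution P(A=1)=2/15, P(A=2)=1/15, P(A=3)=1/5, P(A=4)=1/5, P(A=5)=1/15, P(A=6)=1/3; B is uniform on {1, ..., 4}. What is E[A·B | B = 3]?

12

P(B = 3) = 1/4.
Summing AB·P(x,y) over outcomes with B = 3 gives 3.
E[A·B | B = 3] = (3) / (1/4) = 12.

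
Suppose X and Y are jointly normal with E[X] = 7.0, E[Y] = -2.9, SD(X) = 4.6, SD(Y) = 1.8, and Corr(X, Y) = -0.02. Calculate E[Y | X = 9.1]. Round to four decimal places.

-2.9164

The regression of Y on X has slope ρ·σ_Y/σ_X and passes through (μ_X, μ_Y).
E[Y | X=9.1] = -2.9 + (-0.02)·(1.8/4.6)·(9.1 − (7.0)) = -2.9 + (-0.0078261)·(2.1) = -2.9164.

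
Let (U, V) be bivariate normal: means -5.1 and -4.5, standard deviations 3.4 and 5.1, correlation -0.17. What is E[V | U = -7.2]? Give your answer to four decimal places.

-3.9645

The regression of V on U has slope ρ·σ_V/σ_U and passes through (μ_U, μ_V).
E[V | U=-7.2] = -4.5 + (-0.17)·(5.1/3.4)·(-7.2 − (-5.1)) = -4.5 + (-0.255)·(-2.1) = -3.9645.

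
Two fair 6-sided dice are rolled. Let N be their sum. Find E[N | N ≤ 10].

P(N ≤ 10) = 11/12.
E[N | N ≤ 10] = (109/18) / (11/12) = 218/33.

218/33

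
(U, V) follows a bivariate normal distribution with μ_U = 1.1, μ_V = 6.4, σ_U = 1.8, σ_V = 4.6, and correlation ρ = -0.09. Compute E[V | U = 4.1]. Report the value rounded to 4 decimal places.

5.7100

The regression of V on U has slope ρ·σ_V/σ_U and passes through (μ_U, μ_V).
E[V | U=4.1] = 6.4 + (-0.09)·(4.6/1.8)·(4.1 − (1.1)) = 6.4 + (-0.23)·(3) = 5.7100.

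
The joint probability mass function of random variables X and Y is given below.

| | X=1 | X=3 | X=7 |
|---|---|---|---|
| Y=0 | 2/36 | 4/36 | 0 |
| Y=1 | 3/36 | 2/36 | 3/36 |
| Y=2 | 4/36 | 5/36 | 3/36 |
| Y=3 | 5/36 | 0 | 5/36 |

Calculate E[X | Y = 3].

P(Y = 3) = 5/18.
Σ X·P over the event = 1·(5/36) + 7·(5/36) = 10/9.
E[X | Y = 3] = (10/9) / (5/18) = 4.

4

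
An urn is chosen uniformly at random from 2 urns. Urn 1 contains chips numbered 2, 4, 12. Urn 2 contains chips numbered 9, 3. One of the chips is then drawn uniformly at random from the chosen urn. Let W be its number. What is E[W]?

6

E[W | urn 1] = (2+4+12)/3 = 6.
E[W | urn 2] = (9+3)/2 = 6.
E[W] = (1/2)·(6) + (1/2)·(6) = 6.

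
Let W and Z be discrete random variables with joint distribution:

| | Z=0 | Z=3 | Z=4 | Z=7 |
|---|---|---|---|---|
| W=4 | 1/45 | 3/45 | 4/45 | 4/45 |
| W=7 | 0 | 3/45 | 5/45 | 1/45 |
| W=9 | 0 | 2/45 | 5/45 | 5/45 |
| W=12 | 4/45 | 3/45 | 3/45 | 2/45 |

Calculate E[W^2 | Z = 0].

592/5

P(Z = 0) = 1/9.
Σ W^2·P over the event = 16·(1/45) + 144·(4/45) = 592/45.
E[W^2 | Z = 0] = (592/45) / (1/9) = 592/5.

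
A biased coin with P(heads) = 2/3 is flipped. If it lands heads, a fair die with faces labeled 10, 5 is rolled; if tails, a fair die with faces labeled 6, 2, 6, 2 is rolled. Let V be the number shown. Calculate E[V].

19/3

E[V | heads] = (10+5)/2 = 15/2.
E[V | tails] = (6+2+6+2)/4 = 4.
By the law of total expectation,
E[V] = (2/3)·(15/2) + (1/3)·(4) = 19/3.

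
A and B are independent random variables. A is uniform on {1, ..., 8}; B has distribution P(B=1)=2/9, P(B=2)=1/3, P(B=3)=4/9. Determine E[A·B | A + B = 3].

2

P(A + B = 3) = 5/72.
Summing AB·P(x,y) over outcomes with A + B = 3 gives 5/36.
E[A·B | A + B = 3] = (5/36) / (5/72) = 2.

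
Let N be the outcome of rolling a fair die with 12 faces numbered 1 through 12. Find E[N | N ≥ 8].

Given N ≥ 8, N is equally likely to be any of {8, 9, 10, 11, 12}.
E[N | N ≥ 8] = (8 + 9 + 10 + 11 + 12) / 5 = 10.

10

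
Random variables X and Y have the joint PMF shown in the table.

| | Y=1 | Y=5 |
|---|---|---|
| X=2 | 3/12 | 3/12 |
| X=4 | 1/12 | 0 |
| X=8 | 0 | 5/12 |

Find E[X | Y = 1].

5/2

P(Y = 1) = 1/3.
Summing X·P(X=x,Y=y) over the conditioning event gives 5/6.
E[X | Y = 1] = (5/6) / (1/3) = 5/2.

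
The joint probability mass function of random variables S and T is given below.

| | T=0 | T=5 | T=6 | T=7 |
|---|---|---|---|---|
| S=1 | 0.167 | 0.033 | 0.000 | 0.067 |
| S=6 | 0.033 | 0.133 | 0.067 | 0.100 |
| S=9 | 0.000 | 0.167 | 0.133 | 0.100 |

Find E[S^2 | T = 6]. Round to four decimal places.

P(T = 6) = 0.200.
Summing S^2·P(S=x,T=y) over the conditioning event gives 13.185.
E[S^2 | T = 6] = (13.185) / (0.200) = 65.9250.

65.9250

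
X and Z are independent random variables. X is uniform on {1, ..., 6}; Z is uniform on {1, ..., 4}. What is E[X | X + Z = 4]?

2

Outcomes with X + Z = 4: (1,3), (2,2), (3,1), each with probability 1/24.
E[X | X + Z = 4] = (1 + 2 + 3) / 3 = 2.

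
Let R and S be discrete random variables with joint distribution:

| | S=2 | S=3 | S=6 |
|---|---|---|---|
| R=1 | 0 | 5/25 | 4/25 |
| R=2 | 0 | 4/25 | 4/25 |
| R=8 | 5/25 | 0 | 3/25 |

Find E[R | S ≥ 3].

P(S ≥ 3) = 4/5.
Summing R·P(R=x,S=y) over the conditioning event gives 49/25.
E[R | S ≥ 3] = (49/25) / (4/5) = 49/20.

49/20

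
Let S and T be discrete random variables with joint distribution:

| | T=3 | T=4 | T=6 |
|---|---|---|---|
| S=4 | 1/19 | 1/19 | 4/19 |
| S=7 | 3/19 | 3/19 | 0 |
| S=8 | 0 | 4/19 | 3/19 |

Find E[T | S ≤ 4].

31/6

P(S ≤ 4) = 6/19.
Σ T·P over the event = 3·(1/19) + 4·(1/19) + 6·(4/19) = 31/19.
E[T | S ≤ 4] = (31/19) / (6/19) = 31/6.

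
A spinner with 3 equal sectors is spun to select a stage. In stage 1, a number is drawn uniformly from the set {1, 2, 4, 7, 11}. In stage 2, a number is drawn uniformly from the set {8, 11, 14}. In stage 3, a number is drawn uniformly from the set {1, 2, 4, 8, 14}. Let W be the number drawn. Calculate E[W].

E[W | stage 1] = (1+2+4+7+11)/5 = 5.
E[W | stage 2] = (8+11+14)/3 = 11.
E[W | stage 3] = (1+2+4+8+14)/5 = 29/5.
By the law of total expectation,
E[W] = (1/3)·(5) + (1/3)·(11) + (1/3)·(29/5) = 109/15.

109/15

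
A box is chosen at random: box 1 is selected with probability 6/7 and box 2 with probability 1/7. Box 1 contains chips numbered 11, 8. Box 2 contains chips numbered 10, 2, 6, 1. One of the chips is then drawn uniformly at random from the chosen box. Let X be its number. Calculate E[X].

E[X | box 1] = (11+8)/2 = 19/2.
E[X | box 2] = (10+2+6+1)/4 = 19/4.
By the law of total expectation,
E[X] = (6/7)·(19/2) + (1/7)·(19/4) = 247/28.

247/28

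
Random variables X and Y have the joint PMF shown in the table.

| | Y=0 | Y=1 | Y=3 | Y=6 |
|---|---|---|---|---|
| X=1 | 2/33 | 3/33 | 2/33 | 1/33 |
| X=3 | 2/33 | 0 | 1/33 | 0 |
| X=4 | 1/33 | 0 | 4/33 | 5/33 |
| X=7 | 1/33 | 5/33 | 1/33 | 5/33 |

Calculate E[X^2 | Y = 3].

31/2

P(Y = 3) = 8/33.
Σ X^2·P over the event = 1·(2/33) + 9·(1/33) + 16·(4/33) + 49·(1/33) = 124/33.
E[X^2 | Y = 3] = (124/33) / (8/33) = 31/2.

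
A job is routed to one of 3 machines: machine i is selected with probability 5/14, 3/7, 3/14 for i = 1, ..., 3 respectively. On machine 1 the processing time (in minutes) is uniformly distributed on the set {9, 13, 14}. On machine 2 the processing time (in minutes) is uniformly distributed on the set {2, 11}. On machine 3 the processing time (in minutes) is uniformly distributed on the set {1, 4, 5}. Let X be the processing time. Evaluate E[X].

109/14

E[X | machine 1] = (9+13+14)/3 = 12.
E[X | machine 2] = (2+11)/2 = 13/2.
E[X | machine 3] = (1+4+5)/3 = 10/3.
E[X] = (5/14)·(12) + (3/7)·(13/2) + (3/14)·(10/3) = 109/14.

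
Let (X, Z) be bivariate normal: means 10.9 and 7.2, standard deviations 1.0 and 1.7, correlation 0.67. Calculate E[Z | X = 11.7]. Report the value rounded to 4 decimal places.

8.1112

E[Z | X=x] = μ_Z + ρ(σ_Z/σ_X)(x − μ_X) for jointly normal variables.
E[Z | X=11.7] = 7.2 + (0.67)·(1.7/1.0)·(11.7 − (10.9)) = 7.2 + (1.139)·(0.8) = 8.1112.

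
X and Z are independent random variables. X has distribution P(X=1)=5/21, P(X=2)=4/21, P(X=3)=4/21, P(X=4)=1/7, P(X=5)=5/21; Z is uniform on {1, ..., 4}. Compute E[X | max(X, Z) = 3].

7/3

P(max(X, Z) = 3) = 1/4.
Summing X·P(x,y) over outcomes with max(X, Z) = 3 gives 7/12.
E[X | max(X, Z) = 3] = (7/12) / (1/4) = 7/3.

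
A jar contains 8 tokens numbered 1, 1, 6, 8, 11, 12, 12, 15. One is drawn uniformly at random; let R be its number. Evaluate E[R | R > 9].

25/2

P(R > 9) = 1/2.
Σ over the event: 11·1/8 + 12·1/4 + 15·1/8 = 25/4.
E[R | R > 9] = (25/4) / (1/2) = 25/2.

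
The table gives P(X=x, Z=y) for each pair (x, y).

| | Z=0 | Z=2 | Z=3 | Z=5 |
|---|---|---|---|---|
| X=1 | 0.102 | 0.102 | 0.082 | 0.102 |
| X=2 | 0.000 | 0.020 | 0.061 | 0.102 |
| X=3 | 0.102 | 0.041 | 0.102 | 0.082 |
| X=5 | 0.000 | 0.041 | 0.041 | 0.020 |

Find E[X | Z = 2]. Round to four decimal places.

2.3039

P(Z = 2) = 0.204.
Σ X·P over the event = 1·(0.102) + 2·(0.020) + 3·(0.041) + 5·(0.041) = 0.470.
E[X | Z = 2] = (0.470) / (0.204) = 2.3039.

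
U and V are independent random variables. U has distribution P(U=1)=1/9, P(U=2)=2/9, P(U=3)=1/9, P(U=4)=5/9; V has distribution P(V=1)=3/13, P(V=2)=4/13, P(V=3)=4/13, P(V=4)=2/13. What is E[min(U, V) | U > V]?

33/17

P(U > V) = 68/117.
Summing min(U,V)·P(x,y) over outcomes with U > V gives 44/39.
E[min(U, V) | U > V] = (44/39) / (68/117) = 33/17.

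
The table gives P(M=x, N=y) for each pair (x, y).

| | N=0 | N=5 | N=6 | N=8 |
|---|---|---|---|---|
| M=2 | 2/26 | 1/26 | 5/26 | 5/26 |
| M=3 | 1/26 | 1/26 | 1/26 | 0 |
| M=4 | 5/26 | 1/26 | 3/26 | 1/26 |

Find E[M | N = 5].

3

P(N = 5) = 3/26.
Σ M·P over the event = 2·(1/26) + 3·(1/26) + 4·(1/26) = 9/26.
E[M | N = 5] = (9/26) / (3/26) = 3.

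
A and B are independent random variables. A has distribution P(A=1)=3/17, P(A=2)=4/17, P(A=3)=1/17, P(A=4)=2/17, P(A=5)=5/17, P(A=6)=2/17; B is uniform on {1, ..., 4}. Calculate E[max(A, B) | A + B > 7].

47/9

P(A + B > 7) = 9/34.
Summing max(A,B)·P(x,y) over outcomes with A + B > 7 gives 47/34.
E[max(A, B) | A + B > 7] = (47/34) / (9/34) = 47/9.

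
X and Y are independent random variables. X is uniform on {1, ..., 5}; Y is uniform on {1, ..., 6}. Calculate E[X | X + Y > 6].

11/3

P(X + Y > 6) = 1/2.
Summing X·P(x,y) over outcomes with X + Y > 6 gives 11/6.
E[X | X + Y > 6] = (11/6) / (1/2) = 11/3.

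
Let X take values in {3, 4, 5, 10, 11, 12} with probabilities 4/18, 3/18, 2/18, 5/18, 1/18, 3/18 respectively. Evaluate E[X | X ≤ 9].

P(X ≤ 9) = 1/2.
Σ over the event: 3·2/9 + 4·1/6 + 5·1/9 = 17/9.
E[X | X ≤ 9] = (17/9) / (1/2) = 34/9.

34/9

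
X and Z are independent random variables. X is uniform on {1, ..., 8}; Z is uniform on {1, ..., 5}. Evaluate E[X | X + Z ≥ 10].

7

P(X + Z ≥ 10) = 1/4.
Summing X·P(x,y) over outcomes with X + Z ≥ 10 gives 7/4.
E[X | X + Z ≥ 10] = (7/4) / (1/4) = 7.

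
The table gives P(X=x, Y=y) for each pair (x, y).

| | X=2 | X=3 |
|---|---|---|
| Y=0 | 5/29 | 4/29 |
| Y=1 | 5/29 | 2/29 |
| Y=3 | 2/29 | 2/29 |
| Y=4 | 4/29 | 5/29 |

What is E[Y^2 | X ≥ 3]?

100/13

P(X ≥ 3) = 13/29.
Σ Y^2·P over the event = 0·(4/29) + 1·(2/29) + 9·(2/29) + 16·(5/29) = 100/29.
E[Y^2 | X ≥ 3] = (100/29) / (13/29) = 100/13.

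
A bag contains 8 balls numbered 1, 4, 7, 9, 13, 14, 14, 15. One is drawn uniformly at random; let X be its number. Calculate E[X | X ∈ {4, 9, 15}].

P(X ∈ {4, 9, 15}) = 3/8.
Σ over the event: 4·1/8 + 9·1/8 + 15·1/8 = 7/2.
E[X | X ∈ {4, 9, 15}] = (7/2) / (3/8) = 28/3.

28/3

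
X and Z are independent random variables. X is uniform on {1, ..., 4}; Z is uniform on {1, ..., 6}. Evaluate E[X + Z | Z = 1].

7/2

P(Z = 1) = 1/6.
Summing (X+Z)·P(x,y) over outcomes with Z = 1 gives 7/12.
E[X + Z | Z = 1] = (7/12) / (1/6) = 7/2.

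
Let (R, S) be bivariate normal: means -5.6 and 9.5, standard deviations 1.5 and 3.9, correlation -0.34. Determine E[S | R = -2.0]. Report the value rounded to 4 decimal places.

6.3176

For a bivariate normal, E[S | R=x] = μ_S + ρ·(σ_S/σ_R)·(x − μ_R).
E[S | R=-2.0] = 9.5 + (-0.34)·(3.9/1.5)·(-2.0 − (-5.6)) = 9.5 + (-0.884)·(3.6) = 6.3176.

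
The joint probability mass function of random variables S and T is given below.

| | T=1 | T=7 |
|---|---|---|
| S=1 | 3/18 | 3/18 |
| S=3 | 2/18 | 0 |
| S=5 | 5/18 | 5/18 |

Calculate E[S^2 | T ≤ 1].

73/5

P(T ≤ 1) = 5/9.
Σ S^2·P over the event = 1·(3/18) + 9·(2/18) + 25·(5/18) = 73/9.
E[S^2 | T ≤ 1] = (73/9) / (5/9) = 73/5.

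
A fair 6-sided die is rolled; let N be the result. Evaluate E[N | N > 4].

11/2

Given N > 4, N is equally likely to be any of {5, 6}.
E[N | N > 4] = (5 + 6) / 2 = 11/2.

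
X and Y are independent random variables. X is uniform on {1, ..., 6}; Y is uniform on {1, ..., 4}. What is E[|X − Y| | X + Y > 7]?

2

P(X + Y > 7) = 1/4.
Summing |X−Y|·P(x,y) over outcomes with X + Y > 7 gives 1/2.
E[|X − Y| | X + Y > 7] = (1/2) / (1/4) = 2.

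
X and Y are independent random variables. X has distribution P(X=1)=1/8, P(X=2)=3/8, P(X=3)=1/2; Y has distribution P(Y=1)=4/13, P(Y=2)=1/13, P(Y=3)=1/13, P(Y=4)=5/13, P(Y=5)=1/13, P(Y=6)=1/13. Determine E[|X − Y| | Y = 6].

29/8

P(Y = 6) = 1/13.
Summing |X−Y|·P(x,y) over outcomes with Y = 6 gives 29/104.
E[|X − Y| | Y = 6] = (29/104) / (1/13) = 29/8.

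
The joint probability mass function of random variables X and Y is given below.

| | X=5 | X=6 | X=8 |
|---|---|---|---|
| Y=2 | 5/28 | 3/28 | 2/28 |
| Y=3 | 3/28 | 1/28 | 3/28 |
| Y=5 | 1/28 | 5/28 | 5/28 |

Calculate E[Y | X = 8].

P(X = 8) = 5/14.
Σ Y·P over the event = 2·(2/28) + 3·(3/28) + 5·(5/28) = 19/14.
E[Y | X = 8] = (19/14) / (5/14) = 19/5.

19/5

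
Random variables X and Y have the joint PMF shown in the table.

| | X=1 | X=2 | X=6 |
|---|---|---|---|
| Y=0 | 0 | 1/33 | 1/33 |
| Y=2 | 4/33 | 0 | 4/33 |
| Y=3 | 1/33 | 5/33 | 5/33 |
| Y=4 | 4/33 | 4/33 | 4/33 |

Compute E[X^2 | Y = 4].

P(Y = 4) = 4/11.
Summing X^2·P(X=x,Y=y) over the conditioning event gives 164/33.
E[X^2 | Y = 4] = (164/33) / (4/11) = 41/3.

41/3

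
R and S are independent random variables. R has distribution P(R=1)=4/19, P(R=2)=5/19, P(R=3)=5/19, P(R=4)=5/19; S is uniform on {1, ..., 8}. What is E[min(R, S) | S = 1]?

P(S = 1) = 1/8.
Summing min(R,S)·P(x,y) over outcomes with S = 1 gives 1/8.
E[min(R, S) | S = 1] = (1/8) / (1/8) = 1.

1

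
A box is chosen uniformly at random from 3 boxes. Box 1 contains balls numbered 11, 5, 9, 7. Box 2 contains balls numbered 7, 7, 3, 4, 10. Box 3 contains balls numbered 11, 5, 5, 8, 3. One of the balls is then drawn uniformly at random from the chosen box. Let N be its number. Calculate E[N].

103/15

E[N | box 1] = (11+5+9+7)/4 = 8.
E[N | box 2] = (7+7+3+4+10)/5 = 31/5.
E[N | box 3] = (11+5+5+8+3)/5 = 32/5.
E[N] = (1/3)·(8) + (1/3)·(31/5) + (1/3)·(32/5) = 103/15.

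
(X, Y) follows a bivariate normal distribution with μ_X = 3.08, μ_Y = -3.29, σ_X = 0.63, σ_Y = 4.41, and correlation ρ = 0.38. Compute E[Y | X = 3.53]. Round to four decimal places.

-2.0930

E[Y | X=x] = μ_Y + ρ(σ_Y/σ_X)(x − μ_X) for jointly normal variables.
E[Y | X=3.53] = -3.29 + (0.38)·(4.41/0.63)·(3.53 − (3.08)) = -3.29 + (2.66)·(0.45) = -2.0930.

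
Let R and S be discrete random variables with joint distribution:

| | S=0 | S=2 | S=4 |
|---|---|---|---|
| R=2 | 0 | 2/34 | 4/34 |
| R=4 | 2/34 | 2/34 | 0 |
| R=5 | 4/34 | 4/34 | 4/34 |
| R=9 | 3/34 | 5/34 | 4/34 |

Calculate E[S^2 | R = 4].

P(R = 4) = 2/17.
Σ S^2·P over the event = 0·(2/34) + 4·(2/34) = 4/17.
E[S^2 | R = 4] = (4/17) / (2/17) = 2.

2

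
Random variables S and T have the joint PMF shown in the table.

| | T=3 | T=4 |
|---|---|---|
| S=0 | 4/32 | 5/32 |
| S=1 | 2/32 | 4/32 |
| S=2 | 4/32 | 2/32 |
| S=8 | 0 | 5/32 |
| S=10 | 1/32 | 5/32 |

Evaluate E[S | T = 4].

14/3

P(T = 4) = 21/32.
Σ S·P over the event = 0·(5/32) + 1·(4/32) + 2·(2/32) + 8·(5/32) + 10·(5/32) = 49/16.
E[S | T = 4] = (49/16) / (21/32) = 14/3.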